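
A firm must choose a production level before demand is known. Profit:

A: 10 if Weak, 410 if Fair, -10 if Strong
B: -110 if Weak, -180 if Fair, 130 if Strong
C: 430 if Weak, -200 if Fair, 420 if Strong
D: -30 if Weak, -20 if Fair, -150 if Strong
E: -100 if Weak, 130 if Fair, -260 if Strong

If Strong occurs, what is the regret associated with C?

0

Best payoff under Strong is 420.
Regret = 420 − 420 = 0.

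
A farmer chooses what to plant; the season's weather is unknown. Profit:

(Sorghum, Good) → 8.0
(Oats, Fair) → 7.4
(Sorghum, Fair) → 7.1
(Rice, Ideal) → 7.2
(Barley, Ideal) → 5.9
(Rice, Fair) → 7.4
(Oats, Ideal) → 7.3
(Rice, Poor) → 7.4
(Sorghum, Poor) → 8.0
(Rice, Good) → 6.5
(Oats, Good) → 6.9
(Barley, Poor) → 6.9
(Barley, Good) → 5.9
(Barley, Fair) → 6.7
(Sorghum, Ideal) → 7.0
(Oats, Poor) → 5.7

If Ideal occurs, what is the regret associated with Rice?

0.1

Best payoff under Ideal is 7.3.
Regret = 7.3 − 7.2 = 0.1.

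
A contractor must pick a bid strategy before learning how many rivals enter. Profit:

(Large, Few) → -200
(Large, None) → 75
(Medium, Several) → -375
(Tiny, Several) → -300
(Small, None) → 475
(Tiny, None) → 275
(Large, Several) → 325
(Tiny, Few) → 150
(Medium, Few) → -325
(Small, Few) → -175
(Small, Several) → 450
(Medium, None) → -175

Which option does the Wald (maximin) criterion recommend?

Row minima: Tiny=-300, Small=-175, Medium=-375, Large=-200
Best worst-case = -175 → Small.

Small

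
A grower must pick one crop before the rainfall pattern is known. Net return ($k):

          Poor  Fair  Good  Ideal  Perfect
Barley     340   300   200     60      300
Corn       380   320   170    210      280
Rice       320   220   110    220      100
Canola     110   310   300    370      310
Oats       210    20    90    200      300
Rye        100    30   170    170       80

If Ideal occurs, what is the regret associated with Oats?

Best payoff under Ideal is 370.
Regret = 370 − 200 = 170.

170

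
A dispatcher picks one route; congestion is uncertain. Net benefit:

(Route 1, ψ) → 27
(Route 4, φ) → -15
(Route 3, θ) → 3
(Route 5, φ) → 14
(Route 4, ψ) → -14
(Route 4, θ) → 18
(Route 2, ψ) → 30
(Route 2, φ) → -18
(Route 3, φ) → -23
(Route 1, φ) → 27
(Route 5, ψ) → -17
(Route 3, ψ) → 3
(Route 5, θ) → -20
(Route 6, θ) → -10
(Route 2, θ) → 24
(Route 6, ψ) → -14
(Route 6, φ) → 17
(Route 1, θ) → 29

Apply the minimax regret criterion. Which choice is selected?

Route 1

Column bests: θ=29, φ=27, ψ=30.
Route 1 regrets: 0, 0, 3 → max 3
Route 2 regrets: 5, 45, 0 → max 45
Route 3 regrets: 26, 50, 27 → max 50
Route 4 regrets: 11, 42, 44 → max 44
Route 5 regrets: 49, 13, 47 → max 49
Route 6 regrets: 39, 10, 44 → max 44
Smallest max regret = 3 → Route 1.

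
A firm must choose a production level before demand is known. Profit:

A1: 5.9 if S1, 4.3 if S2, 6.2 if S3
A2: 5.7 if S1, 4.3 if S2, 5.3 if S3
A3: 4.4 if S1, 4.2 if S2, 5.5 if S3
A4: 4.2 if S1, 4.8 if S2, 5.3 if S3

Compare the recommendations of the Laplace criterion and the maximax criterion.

laplace → A1; maximax → A1 (agree)

Row averages: A1=82/15, A2=5.1, A3=4.7, A4=143/30
Highest average = 82/15 → A1.
Row maxima: A1=6.2, A2=5.7, A3=5.5, A4=5.3
Best best-case = 6.2 → A1.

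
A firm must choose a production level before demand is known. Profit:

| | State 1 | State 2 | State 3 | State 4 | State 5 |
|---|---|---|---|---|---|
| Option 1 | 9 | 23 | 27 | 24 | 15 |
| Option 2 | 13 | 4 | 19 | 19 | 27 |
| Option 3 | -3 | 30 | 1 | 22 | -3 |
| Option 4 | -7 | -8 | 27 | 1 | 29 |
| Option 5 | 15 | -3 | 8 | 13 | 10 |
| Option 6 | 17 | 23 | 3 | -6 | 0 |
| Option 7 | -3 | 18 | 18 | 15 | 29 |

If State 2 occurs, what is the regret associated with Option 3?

Best payoff under State 2 is 30.
Regret = 30 − 30 = 0.

0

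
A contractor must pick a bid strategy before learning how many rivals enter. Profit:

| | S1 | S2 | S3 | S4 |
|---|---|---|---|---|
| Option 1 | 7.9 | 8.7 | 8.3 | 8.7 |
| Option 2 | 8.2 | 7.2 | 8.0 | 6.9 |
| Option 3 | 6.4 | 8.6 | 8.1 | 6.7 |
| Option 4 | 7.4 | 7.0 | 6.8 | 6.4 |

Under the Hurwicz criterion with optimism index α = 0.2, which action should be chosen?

Option 1: 0.2·8.7 + 0.8·7.9 = 8.06
Option 2: 0.2·8.2 + 0.8·6.9 = 7.16
Option 3: 0.2·8.6 + 0.8·6.4 = 6.84
Option 4: 0.2·7.4 + 0.8·6.4 = 6.6
Highest Hurwicz score = 8.06 → Option 1.

Option 1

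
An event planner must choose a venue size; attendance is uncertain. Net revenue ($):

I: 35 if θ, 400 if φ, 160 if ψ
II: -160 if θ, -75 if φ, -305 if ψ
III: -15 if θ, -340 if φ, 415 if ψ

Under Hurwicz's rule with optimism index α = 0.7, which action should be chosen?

I: 0.7·400 + 0.3·35 = 290.5
II: 0.7·(-75) + 0.3·(-305) = -144
III: 0.7·415 + 0.3·(-340) = 188.5
Highest Hurwicz score = 290.5 → I.

I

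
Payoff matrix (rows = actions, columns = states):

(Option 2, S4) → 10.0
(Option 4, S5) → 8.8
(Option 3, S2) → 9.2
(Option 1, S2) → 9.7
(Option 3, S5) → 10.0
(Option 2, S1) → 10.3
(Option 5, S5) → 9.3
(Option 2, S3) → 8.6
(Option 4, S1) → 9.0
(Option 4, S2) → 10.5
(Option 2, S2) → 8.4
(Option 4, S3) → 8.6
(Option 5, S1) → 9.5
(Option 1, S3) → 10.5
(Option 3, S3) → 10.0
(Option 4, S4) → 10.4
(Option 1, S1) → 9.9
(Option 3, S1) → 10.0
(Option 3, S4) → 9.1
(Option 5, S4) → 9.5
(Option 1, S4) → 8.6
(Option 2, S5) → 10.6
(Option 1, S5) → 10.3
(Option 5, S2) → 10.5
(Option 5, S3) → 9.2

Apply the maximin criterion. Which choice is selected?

Option 5

Row minima: Option 1=8.6, Option 2=8.4, Option 3=9.1, Option 4=8.6, Option 5=9.2
Best worst-case = 9.2 → Option 5.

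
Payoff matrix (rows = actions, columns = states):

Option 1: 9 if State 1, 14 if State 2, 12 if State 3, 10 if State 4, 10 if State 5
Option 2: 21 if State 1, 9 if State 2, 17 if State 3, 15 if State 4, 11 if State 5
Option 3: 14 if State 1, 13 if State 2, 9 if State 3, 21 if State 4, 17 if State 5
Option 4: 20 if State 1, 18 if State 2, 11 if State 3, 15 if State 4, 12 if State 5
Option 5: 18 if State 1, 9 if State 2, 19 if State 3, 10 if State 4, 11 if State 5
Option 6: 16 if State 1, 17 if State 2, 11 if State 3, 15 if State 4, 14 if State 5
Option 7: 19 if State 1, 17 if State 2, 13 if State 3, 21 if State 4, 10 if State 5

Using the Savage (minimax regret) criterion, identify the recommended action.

Column bests: State 1=21, State 2=18, State 3=19, State 4=21, State 5=17.
Option 1 regrets: 12, 4, 7, 11, 7 → max 12
Option 2 regrets: 0, 9, 2, 6, 6 → max 9
Option 3 regrets: 7, 5, 10, 0, 0 → max 10
Option 4 regrets: 1, 0, 8, 6, 5 → max 8
Option 5 regrets: 3, 9, 0, 11, 6 → max 11
Option 6 regrets: 5, 1, 8, 6, 3 → max 8
Option 7 regrets: 2, 1, 6, 0, 7 → max 7
Smallest max regret = 7 → Option 7.

Option 7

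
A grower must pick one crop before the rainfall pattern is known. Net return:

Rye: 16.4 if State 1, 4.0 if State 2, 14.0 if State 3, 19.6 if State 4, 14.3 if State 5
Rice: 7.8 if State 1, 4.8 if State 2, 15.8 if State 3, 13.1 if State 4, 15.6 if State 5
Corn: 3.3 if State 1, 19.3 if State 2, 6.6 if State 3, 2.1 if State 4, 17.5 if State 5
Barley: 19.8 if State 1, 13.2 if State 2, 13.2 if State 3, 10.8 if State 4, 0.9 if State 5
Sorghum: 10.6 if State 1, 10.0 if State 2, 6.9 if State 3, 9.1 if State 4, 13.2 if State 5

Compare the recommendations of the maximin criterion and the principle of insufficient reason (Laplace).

maximin → Sorghum; laplace → Rye (disagree)

Row minima: Rye=4.0, Rice=4.8, Corn=2.1, Barley=0.9, Sorghum=6.9
Best worst-case = 6.9 → Sorghum.
Row averages: Rye=13.66, Rice=11.42, Corn=9.76, Barley=11.58, Sorghum=9.96
Highest average = 13.66 → Rye.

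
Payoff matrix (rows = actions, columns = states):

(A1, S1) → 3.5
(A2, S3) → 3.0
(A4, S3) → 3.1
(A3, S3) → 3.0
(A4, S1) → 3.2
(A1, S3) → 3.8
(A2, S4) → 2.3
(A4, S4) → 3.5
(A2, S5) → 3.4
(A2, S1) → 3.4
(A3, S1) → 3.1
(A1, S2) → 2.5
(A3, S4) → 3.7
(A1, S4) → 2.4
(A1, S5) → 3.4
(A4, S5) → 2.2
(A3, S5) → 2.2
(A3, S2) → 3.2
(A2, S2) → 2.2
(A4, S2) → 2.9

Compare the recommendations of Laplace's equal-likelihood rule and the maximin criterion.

Row averages: A1=3.12, A2=2.86, A3=3.04, A4=2.98
Highest average = 3.12 → A1.
Row minima: A1=2.4, A2=2.2, A3=2.2, A4=2.2
Best worst-case = 2.4 → A1.

laplace → A1; maximin → A1 (agree)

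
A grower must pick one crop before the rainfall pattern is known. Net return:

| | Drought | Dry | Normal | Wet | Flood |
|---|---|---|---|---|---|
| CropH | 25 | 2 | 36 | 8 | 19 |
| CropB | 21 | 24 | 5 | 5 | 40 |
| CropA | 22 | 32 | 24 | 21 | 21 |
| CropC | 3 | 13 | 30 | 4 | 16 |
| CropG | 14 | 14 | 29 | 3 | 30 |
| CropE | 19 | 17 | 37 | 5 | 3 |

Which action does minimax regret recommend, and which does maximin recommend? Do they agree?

minimax regret → CropG; maximin → CropA (disagree)

Column bests: Drought=25, Dry=32, Normal=37, Wet=21, Flood=40.
CropH regrets: 0, 30, 1, 13, 21 → max 30
CropB regrets: 4, 8, 32, 16, 0 → max 32
CropA regrets: 3, 0, 13, 0, 19 → max 19
CropC regrets: 22, 19, 7, 17, 24 → max 24
CropG regrets: 11, 18, 8, 18, 10 → max 18
CropE regrets: 6, 15, 0, 16, 37 → max 37
Smallest max regret = 18 → CropG.
Row minima: CropH=2, CropB=5, CropA=21, CropC=3, CropG=3, CropE=3
Best worst-case = 21 → CropA.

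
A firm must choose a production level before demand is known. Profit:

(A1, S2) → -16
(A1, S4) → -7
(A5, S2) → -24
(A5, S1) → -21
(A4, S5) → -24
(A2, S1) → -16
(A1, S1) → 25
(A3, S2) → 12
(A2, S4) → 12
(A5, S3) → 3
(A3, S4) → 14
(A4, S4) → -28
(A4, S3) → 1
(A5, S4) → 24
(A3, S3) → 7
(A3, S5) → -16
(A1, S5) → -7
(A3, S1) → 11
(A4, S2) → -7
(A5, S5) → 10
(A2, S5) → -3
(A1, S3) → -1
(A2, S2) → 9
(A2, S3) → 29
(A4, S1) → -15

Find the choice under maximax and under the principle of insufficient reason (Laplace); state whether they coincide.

maximax → A2; laplace → A2 (agree)

Row maxima: A1=25, A2=29, A3=14, A4=1, A5=24
Best best-case = 29 → A2.
Row averages: A1=-1.2, A2=6.2, A3=5.6, A4=-14.6, A5=-1.6
Highest average = 6.2 → A2.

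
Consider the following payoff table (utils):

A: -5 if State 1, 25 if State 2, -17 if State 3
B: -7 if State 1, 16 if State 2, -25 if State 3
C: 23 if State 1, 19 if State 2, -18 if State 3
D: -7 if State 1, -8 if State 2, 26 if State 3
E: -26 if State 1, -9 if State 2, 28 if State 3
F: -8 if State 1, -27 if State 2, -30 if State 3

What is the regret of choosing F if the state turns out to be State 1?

31

Best payoff under State 1 is 23.
Regret = 23 − (-8) = 31.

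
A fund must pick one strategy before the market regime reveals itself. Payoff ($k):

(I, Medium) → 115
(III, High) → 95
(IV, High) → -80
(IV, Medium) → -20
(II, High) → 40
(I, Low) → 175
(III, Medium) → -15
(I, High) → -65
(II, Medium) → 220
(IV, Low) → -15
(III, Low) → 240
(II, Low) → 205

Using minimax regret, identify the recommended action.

II

Column bests: Low=240, Medium=220, High=95.
I regrets: 65, 105, 160 → max 160
II regrets: 35, 0, 55 → max 55
III regrets: 0, 235, 0 → max 235
IV regrets: 255, 240, 175 → max 255
Smallest max regret = 55 → II.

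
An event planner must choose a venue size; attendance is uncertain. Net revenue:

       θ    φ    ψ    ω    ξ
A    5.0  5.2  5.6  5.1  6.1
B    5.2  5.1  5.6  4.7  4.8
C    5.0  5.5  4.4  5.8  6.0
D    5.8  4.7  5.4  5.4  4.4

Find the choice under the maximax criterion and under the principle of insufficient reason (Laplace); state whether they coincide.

Row maxima: A=6.1, B=5.6, C=6.0, D=5.8
Best best-case = 6.1 → A.
Row averages: A=5.4, B=5.08, C=5.34, D=5.14
Highest average = 5.4 → A.

maximax → A; laplace → A (agree)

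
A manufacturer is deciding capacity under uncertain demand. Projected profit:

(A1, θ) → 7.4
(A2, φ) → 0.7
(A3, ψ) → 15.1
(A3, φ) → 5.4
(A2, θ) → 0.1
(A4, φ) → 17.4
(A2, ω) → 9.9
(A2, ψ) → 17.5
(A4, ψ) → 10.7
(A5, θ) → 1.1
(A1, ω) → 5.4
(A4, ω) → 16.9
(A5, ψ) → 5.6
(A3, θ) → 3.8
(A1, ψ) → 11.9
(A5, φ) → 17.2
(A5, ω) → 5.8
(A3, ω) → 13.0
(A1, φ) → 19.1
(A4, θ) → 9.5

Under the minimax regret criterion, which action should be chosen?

Column bests: θ=9.5, φ=19.1, ψ=17.5, ω=16.9.
A1 regrets: 2.1, 0.0, 5.6, 11.5 → max 11.5
A2 regrets: 9.4, 18.4, 0.0, 7.0 → max 18.4
A3 regrets: 5.7, 13.7, 2.4, 3.9 → max 13.7
A4 regrets: 0.0, 1.7, 6.8, 0.0 → max 6.8
A5 regrets: 8.4, 1.9, 11.9, 11.1 → max 11.9
Smallest max regret = 6.8 → A4.

A4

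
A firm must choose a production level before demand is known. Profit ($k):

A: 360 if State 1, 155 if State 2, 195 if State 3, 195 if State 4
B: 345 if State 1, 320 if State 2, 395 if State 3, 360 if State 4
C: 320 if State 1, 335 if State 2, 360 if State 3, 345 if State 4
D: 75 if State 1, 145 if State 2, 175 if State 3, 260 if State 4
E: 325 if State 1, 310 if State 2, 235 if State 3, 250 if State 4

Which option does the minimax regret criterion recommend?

B

Column bests: State 1=360, State 2=335, State 3=395, State 4=360.
A regrets: 0, 180, 200, 165 → max 200
B regrets: 15, 15, 0, 0 → max 15
C regrets: 40, 0, 35, 15 → max 40
D regrets: 285, 190, 220, 100 → max 285
E regrets: 35, 25, 160, 110 → max 160
Smallest max regret = 15 → B.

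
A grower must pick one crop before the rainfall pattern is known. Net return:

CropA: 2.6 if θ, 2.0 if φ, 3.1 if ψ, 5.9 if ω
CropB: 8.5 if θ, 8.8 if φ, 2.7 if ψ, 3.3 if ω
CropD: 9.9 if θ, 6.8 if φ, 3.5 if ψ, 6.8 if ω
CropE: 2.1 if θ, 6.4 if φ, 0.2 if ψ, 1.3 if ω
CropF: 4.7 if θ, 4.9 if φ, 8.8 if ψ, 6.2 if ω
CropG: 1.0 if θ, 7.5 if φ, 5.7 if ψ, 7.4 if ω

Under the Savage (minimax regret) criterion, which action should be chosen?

CropF

Column bests: θ=9.9, φ=8.8, ψ=8.8, ω=7.4.
CropA regrets: 7.3, 6.8, 5.7, 1.5 → max 7.3
CropB regrets: 1.4, 0.0, 6.1, 4.1 → max 6.1
CropD regrets: 0.0, 2.0, 5.3, 0.6 → max 5.3
CropE regrets: 7.8, 2.4, 8.6, 6.1 → max 8.6
CropF regrets: 5.2, 3.9, 0.0, 1.2 → max 5.2
CropG regrets: 8.9, 1.3, 3.1, 0.0 → max 8.9
Smallest max regret = 5.2 → CropF.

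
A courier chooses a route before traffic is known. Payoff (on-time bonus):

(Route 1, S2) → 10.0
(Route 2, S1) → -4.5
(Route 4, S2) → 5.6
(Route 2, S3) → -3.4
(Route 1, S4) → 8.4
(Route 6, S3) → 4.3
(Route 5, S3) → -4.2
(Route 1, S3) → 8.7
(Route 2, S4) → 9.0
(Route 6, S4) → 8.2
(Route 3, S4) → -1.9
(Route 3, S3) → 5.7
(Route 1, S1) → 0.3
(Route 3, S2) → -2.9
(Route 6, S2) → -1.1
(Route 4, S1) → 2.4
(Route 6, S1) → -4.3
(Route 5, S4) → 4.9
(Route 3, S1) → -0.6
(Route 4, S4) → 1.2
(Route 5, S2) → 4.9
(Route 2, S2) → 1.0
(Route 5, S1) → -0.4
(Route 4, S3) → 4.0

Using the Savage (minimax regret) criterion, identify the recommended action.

Column bests: S1=2.4, S2=10.0, S3=8.7, S4=9.0.
Route 1 regrets: 2.1, 0.0, 0.0, 0.6 → max 2.1
Route 2 regrets: 6.9, 9.0, 12.1, 0.0 → max 12.1
Route 3 regrets: 3.0, 12.9, 3.0, 10.9 → max 12.9
Route 4 regrets: 0.0, 4.4, 4.7, 7.8 → max 7.8
Route 5 regrets: 2.8, 5.1, 12.9, 4.1 → max 12.9
Route 6 regrets: 6.7, 11.1, 4.4, 0.8 → max 11.1
Smallest max regret = 2.1 → Route 1.

Route 1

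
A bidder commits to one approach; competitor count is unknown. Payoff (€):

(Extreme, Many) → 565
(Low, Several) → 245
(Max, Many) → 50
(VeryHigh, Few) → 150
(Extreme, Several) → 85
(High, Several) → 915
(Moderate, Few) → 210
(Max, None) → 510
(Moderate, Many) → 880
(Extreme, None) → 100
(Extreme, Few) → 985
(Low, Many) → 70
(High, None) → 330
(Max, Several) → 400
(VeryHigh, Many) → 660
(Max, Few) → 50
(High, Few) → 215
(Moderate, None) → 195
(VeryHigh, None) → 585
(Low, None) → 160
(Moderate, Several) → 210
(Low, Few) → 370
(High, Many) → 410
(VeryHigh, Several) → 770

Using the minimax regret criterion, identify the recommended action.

Column bests: None=585, Few=985, Several=915, Many=880.
Low regrets: 425, 615, 670, 810 → max 810
Moderate regrets: 390, 775, 705, 0 → max 775
High regrets: 255, 770, 0, 470 → max 770
VeryHigh regrets: 0, 835, 145, 220 → max 835
Extreme regrets: 485, 0, 830, 315 → max 830
Max regrets: 75, 935, 515, 830 → max 935
Smallest max regret = 770 → High.

High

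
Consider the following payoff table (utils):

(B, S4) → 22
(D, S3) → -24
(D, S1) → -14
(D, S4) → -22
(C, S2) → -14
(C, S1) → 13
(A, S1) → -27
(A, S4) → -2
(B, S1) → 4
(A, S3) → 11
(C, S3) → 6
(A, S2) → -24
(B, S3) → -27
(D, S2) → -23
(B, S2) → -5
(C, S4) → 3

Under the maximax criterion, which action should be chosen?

B

Row maxima: A=11, B=22, C=13, D=-14
Best best-case = 22 → B.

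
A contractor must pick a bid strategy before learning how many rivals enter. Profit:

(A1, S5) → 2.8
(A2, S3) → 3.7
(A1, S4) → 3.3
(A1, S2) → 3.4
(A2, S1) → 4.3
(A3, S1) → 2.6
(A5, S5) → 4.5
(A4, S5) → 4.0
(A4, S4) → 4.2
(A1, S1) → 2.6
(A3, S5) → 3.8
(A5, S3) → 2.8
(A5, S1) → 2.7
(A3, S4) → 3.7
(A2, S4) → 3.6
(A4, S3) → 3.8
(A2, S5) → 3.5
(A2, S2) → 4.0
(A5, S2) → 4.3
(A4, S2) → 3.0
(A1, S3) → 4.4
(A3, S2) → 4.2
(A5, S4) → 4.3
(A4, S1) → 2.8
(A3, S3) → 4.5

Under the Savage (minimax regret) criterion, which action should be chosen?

A2

Column bests: S1=4.3, S2=4.3, S3=4.5, S4=4.3, S5=4.5.
A1 regrets: 1.7, 0.9, 0.1, 1.0, 1.7 → max 1.7
A2 regrets: 0.0, 0.3, 0.8, 0.7, 1.0 → max 1.0
A3 regrets: 1.7, 0.1, 0.0, 0.6, 0.7 → max 1.7
A4 regrets: 1.5, 1.3, 0.7, 0.1, 0.5 → max 1.5
A5 regrets: 1.6, 0.0, 1.7, 0.0, 0.0 → max 1.7
Smallest max regret = 1.0 → A2.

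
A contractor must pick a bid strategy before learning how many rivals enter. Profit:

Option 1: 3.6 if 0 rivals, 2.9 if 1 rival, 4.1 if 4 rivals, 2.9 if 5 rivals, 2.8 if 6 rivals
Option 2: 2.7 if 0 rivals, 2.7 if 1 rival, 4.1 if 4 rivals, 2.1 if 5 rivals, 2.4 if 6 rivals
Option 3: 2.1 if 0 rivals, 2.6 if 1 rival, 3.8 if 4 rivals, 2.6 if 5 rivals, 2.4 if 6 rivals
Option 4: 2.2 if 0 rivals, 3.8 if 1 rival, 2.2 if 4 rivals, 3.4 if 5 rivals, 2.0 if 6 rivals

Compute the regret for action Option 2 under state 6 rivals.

Best payoff under 6 rivals is 2.8.
Regret = 2.8 − 2.4 = 0.4.

0.4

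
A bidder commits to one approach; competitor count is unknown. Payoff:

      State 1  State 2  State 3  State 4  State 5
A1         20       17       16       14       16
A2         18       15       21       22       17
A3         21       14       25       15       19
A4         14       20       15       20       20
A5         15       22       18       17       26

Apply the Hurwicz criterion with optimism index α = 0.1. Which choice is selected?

A5

A1: 0.1·20 + 0.9·14 = 14.6
A2: 0.1·22 + 0.9·15 = 15.7
A3: 0.1·25 + 0.9·14 = 15.1
A4: 0.1·20 + 0.9·14 = 14.6
A5: 0.1·26 + 0.9·15 = 16.1
Highest Hurwicz score = 16.1 → A5.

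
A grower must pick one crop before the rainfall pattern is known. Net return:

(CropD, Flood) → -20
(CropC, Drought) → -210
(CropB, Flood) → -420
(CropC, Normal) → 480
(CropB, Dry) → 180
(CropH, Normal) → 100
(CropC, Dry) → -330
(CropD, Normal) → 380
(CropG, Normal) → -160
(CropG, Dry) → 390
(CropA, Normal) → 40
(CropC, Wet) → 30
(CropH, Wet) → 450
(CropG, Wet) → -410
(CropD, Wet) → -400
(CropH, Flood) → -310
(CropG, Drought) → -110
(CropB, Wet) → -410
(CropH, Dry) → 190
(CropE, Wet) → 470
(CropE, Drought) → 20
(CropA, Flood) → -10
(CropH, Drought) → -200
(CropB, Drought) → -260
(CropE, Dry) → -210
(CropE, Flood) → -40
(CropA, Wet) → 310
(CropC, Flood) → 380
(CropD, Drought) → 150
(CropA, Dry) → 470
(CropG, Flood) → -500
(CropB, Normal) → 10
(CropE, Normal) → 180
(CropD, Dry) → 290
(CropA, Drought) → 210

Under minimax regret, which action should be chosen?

CropA

Column bests: Drought=210, Dry=470, Normal=480, Wet=470, Flood=380.
CropB regrets: 470, 290, 470, 880, 800 → max 880
CropA regrets: 0, 0, 440, 160, 390 → max 440
CropG regrets: 320, 80, 640, 880, 880 → max 880
CropH regrets: 410, 280, 380, 20, 690 → max 690
CropD regrets: 60, 180, 100, 870, 400 → max 870
CropC regrets: 420, 800, 0, 440, 0 → max 800
CropE regrets: 190, 680, 300, 0, 420 → max 680
Smallest max regret = 440 → CropA.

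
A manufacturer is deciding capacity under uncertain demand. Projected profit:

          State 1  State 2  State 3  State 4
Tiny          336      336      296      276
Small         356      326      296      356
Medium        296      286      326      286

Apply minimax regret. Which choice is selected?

Small

Column bests: State 1=356, State 2=336, State 3=326, State 4=356.
Tiny regrets: 20, 0, 30, 80 → max 80
Small regrets: 0, 10, 30, 0 → max 30
Medium regrets: 60, 50, 0, 70 → max 70
Smallest max regret = 30 → Small.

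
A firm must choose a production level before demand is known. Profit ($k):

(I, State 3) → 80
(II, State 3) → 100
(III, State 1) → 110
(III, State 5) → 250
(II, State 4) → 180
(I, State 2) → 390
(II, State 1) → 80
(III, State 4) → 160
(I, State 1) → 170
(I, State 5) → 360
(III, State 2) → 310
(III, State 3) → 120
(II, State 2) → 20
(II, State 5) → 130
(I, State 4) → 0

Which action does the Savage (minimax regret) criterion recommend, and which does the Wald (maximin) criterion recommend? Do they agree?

Column bests: State 1=170, State 2=390, State 3=120, State 4=180, State 5=360.
I regrets: 0, 0, 40, 180, 0 → max 180
II regrets: 90, 370, 20, 0, 230 → max 370
III regrets: 60, 80, 0, 20, 110 → max 110
Smallest max regret = 110 → III.
Row minima: I=0, II=20, III=110
Best worst-case = 110 → III.

minimax regret → III; maximin → III (agree)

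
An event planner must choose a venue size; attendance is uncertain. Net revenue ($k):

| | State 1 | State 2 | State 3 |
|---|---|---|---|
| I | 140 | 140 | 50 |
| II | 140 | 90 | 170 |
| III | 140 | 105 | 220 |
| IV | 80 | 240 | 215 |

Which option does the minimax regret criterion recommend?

Column bests: State 1=140, State 2=240, State 3=220.
I regrets: 0, 100, 170 → max 170
II regrets: 0, 150, 50 → max 150
III regrets: 0, 135, 0 → max 135
IV regrets: 60, 0, 5 → max 60
Smallest max regret = 60 → IV.

IV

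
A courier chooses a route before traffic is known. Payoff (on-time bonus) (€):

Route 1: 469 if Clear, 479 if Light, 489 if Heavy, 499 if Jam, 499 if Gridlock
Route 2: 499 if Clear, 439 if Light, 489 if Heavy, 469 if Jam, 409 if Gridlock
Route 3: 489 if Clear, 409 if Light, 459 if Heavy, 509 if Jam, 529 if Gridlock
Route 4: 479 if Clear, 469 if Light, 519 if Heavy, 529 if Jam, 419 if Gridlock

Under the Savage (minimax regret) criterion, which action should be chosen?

Column bests: Clear=499, Light=479, Heavy=519, Jam=529, Gridlock=529.
Route 1 regrets: 30, 0, 30, 30, 30 → max 30
Route 2 regrets: 0, 40, 30, 60, 120 → max 120
Route 3 regrets: 10, 70, 60, 20, 0 → max 70
Route 4 regrets: 20, 10, 0, 0, 110 → max 110
Smallest max regret = 30 → Route 1.

Route 1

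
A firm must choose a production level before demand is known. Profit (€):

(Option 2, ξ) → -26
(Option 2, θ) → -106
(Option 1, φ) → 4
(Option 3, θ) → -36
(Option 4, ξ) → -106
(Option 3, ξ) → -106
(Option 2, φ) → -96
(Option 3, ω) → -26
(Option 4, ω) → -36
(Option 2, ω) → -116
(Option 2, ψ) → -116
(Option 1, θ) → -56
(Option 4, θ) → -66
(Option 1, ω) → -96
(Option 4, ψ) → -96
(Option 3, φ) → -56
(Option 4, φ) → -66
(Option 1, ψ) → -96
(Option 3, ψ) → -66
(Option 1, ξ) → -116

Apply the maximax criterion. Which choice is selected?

Row maxima: Option 1=4, Option 2=-26, Option 3=-26, Option 4=-36
Best best-case = 4 → Option 1.

Option 1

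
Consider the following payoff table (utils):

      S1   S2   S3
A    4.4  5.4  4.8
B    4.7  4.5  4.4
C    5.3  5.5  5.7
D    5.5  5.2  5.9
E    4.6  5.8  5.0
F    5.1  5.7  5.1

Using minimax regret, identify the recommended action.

Column bests: S1=5.5, S2=5.8, S3=5.9.
A regrets: 1.1, 0.4, 1.1 → max 1.1
B regrets: 0.8, 1.3, 1.5 → max 1.5
C regrets: 0.2, 0.3, 0.2 → max 0.3
D regrets: 0.0, 0.6, 0.0 → max 0.6
E regrets: 0.9, 0.0, 0.9 → max 0.9
F regrets: 0.4, 0.1, 0.8 → max 0.8
Smallest max regret = 0.3 → C.

C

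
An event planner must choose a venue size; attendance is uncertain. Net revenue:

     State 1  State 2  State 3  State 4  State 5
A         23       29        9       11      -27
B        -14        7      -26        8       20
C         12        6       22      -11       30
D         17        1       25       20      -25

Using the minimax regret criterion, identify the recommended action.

Column bests: State 1=23, State 2=29, State 3=25, State 4=20, State 5=30.
A regrets: 0, 0, 16, 9, 57 → max 57
B regrets: 37, 22, 51, 12, 10 → max 51
C regrets: 11, 23, 3, 31, 0 → max 31
D regrets: 6, 28, 0, 0, 55 → max 55
Smallest max regret = 31 → C.

C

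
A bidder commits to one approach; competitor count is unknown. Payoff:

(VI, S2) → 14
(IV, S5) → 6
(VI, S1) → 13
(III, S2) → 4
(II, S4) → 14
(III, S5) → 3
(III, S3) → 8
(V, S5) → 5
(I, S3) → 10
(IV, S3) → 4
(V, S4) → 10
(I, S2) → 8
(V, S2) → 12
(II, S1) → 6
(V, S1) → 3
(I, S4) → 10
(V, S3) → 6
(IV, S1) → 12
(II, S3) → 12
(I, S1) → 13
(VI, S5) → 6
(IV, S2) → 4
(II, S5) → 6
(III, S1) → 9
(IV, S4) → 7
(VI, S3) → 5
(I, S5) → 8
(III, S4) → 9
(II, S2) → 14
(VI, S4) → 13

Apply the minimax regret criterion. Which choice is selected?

Column bests: S1=13, S2=14, S3=12, S4=14, S5=8.
I regrets: 0, 6, 2, 4, 0 → max 6
II regrets: 7, 0, 0, 0, 2 → max 7
III regrets: 4, 10, 4, 5, 5 → max 10
IV regrets: 1, 10, 8, 7, 2 → max 10
V regrets: 10, 2, 6, 4, 3 → max 10
VI regrets: 0, 0, 7, 1, 2 → max 7
Smallest max regret = 6 → I.

I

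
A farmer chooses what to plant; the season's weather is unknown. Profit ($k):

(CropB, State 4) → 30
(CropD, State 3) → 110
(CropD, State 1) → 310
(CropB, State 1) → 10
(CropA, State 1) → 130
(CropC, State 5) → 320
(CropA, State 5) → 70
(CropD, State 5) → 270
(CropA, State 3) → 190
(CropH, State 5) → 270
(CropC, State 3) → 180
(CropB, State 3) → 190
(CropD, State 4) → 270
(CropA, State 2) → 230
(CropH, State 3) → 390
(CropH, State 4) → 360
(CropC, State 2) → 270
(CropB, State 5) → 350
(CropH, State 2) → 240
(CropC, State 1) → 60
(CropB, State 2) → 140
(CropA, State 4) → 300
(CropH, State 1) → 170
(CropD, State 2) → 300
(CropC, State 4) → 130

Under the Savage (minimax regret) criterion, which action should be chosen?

CropH

Column bests: State 1=310, State 2=300, State 3=390, State 4=360, State 5=350.
CropC regrets: 250, 30, 210, 230, 30 → max 250
CropB regrets: 300, 160, 200, 330, 0 → max 330
CropA regrets: 180, 70, 200, 60, 280 → max 280
CropH regrets: 140, 60, 0, 0, 80 → max 140
CropD regrets: 0, 0, 280, 90, 80 → max 280
Smallest max regret = 140 → CropH.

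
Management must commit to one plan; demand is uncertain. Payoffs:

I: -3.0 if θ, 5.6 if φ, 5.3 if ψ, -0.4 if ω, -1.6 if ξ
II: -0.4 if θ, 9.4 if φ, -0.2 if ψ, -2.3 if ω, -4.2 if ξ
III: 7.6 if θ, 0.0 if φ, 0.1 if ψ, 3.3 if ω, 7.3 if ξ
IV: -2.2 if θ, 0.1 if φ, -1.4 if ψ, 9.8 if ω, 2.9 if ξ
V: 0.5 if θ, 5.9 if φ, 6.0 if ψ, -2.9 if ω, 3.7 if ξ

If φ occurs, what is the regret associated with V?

Best payoff under φ is 9.4.
Regret = 9.4 − 5.9 = 3.5.

3.5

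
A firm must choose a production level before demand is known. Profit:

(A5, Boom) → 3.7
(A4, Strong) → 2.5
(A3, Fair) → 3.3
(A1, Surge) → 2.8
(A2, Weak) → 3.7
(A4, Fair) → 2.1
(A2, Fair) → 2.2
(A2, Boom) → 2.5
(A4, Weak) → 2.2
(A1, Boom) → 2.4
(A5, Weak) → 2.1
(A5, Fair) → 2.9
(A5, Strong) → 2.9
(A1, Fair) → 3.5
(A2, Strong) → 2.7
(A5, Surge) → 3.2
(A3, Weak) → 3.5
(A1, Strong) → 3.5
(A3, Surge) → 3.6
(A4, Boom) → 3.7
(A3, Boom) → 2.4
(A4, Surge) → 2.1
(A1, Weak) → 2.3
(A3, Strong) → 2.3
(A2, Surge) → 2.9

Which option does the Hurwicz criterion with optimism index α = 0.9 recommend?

A2

A1: 0.9·3.5 + 0.1·2.3 = 3.38
A2: 0.9·3.7 + 0.1·2.2 = 3.55
A3: 0.9·3.6 + 0.1·2.3 = 3.47
A4: 0.9·3.7 + 0.1·2.1 = 3.54
A5: 0.9·3.7 + 0.1·2.1 = 3.54
Highest Hurwicz score = 3.55 → A2.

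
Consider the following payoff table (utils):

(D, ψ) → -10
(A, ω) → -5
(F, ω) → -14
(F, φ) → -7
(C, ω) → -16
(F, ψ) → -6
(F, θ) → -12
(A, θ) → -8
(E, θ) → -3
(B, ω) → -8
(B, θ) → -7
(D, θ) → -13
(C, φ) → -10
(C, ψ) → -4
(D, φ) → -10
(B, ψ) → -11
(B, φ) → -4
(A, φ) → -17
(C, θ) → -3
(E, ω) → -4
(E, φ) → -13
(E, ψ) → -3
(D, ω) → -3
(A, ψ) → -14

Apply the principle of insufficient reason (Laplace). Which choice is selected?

E

Row averages: A=-11, B=-7.5, C=-8.25, D=-9, E=-5.75, F=-9.75
Highest average = -5.75 → E.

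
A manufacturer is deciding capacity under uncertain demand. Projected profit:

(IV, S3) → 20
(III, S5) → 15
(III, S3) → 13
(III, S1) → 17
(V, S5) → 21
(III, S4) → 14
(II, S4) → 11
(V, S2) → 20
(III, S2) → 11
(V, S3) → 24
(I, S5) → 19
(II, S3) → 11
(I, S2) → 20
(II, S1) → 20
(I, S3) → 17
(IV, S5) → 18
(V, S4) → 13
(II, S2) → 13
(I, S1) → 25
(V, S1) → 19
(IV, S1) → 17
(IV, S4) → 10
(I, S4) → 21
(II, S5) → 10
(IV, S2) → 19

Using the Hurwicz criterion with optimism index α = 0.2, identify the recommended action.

I: 0.2·25 + 0.8·17 = 18.6
II: 0.2·20 + 0.8·10 = 12
III: 0.2·17 + 0.8·11 = 12.2
IV: 0.2·20 + 0.8·10 = 12
V: 0.2·24 + 0.8·13 = 15.2
Highest Hurwicz score = 18.6 → I.

I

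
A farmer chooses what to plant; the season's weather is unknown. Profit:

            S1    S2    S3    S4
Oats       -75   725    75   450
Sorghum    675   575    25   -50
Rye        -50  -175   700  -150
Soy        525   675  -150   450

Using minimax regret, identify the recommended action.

Column bests: S1=675, S2=725, S3=700, S4=450.
Oats regrets: 750, 0, 625, 0 → max 750
Sorghum regrets: 0, 150, 675, 500 → max 675
Rye regrets: 725, 900, 0, 600 → max 900
Soy regrets: 150, 50, 850, 0 → max 850
Smallest max regret = 675 → Sorghum.

Sorghum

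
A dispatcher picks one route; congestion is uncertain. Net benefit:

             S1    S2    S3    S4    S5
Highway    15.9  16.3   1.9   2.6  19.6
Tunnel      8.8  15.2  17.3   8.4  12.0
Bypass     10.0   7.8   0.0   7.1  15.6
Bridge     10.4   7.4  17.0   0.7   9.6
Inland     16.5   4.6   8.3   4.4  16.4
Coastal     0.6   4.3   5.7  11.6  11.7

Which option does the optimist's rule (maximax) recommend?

Highway

Row maxima: Highway=19.6, Tunnel=17.3, Bypass=15.6, Bridge=17.0, Inland=16.5, Coastal=11.7
Best best-case = 19.6 → Highway.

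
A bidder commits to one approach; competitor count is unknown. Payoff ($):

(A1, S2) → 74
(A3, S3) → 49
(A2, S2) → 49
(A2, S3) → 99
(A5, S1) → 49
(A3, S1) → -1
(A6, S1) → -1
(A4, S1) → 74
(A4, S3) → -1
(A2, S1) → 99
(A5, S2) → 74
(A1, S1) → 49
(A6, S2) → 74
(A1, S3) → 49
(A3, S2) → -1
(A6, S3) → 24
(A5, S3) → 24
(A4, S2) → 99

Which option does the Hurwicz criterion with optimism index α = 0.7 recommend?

A2

A1: 0.7·74 + 0.3·49 = 66.5
A2: 0.7·99 + 0.3·49 = 84
A3: 0.7·49 + 0.3·(-1) = 34
A4: 0.7·99 + 0.3·(-1) = 69
A5: 0.7·74 + 0.3·24 = 59
A6: 0.7·74 + 0.3·(-1) = 51.5
Highest Hurwicz score = 84 → A2.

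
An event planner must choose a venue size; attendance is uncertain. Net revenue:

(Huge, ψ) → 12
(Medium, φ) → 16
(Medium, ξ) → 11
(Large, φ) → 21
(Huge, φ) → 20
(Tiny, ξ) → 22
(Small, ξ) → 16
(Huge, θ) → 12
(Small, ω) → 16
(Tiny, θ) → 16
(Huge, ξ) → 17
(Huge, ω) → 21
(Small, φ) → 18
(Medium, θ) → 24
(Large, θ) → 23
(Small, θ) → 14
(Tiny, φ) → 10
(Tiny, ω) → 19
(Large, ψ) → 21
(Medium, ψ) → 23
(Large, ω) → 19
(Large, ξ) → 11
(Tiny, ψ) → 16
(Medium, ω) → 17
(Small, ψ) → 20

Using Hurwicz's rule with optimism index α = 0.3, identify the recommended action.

Tiny: 0.3·22 + 0.7·10 = 13.6
Small: 0.3·20 + 0.7·14 = 15.8
Medium: 0.3·24 + 0.7·11 = 14.9
Large: 0.3·23 + 0.7·11 = 14.6
Huge: 0.3·21 + 0.7·12 = 14.7
Highest Hurwicz score = 15.8 → Small.

Small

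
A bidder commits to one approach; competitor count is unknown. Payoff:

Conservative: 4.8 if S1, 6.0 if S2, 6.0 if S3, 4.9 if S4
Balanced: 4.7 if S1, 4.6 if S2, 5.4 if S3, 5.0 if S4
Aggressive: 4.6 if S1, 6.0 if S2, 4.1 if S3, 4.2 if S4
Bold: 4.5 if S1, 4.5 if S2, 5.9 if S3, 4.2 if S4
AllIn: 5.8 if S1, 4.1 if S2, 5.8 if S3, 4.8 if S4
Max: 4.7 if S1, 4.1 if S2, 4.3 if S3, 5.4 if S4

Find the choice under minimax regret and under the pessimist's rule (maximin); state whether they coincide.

minimax regret → Conservative; maximin → Conservative (agree)

Column bests: S1=5.8, S2=6.0, S3=6.0, S4=5.4.
Conservative regrets: 1.0, 0.0, 0.0, 0.5 → max 1.0
Balanced regrets: 1.1, 1.4, 0.6, 0.4 → max 1.4
Aggressive regrets: 1.2, 0.0, 1.9, 1.2 → max 1.9
Bold regrets: 1.3, 1.5, 0.1, 1.2 → max 1.5
AllIn regrets: 0.0, 1.9, 0.2, 0.6 → max 1.9
Max regrets: 1.1, 1.9, 1.7, 0.0 → max 1.9
Smallest max regret = 1.0 → Conservative.
Row minima: Conservative=4.8, Balanced=4.6, Aggressive=4.1, Bold=4.2, AllIn=4.1, Max=4.1
Best worst-case = 4.8 → Conservative.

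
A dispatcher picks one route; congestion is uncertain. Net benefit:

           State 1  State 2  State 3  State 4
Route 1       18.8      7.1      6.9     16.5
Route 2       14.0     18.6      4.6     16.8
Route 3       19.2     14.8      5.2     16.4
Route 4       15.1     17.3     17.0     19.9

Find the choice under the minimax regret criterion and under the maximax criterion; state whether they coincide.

minimax regret → Route 4; maximax → Route 4 (agree)

Column bests: State 1=19.2, State 2=18.6, State 3=17.0, State 4=19.9.
Route 1 regrets: 0.4, 11.5, 10.1, 3.4 → max 11.5
Route 2 regrets: 5.2, 0.0, 12.4, 3.1 → max 12.4
Route 3 regrets: 0.0, 3.8, 11.8, 3.5 → max 11.8
Route 4 regrets: 4.1, 1.3, 0.0, 0.0 → max 4.1
Smallest max regret = 4.1 → Route 4.
Row maxima: Route 1=18.8, Route 2=18.6, Route 3=19.2, Route 4=19.9
Best best-case = 19.9 → Route 4.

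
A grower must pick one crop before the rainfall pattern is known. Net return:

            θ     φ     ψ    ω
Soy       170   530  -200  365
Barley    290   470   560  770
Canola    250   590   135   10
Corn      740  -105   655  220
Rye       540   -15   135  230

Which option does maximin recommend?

Barley

Row minima: Soy=-200, Barley=290, Canola=10, Corn=-105, Rye=-15
Best worst-case = 290 → Barley.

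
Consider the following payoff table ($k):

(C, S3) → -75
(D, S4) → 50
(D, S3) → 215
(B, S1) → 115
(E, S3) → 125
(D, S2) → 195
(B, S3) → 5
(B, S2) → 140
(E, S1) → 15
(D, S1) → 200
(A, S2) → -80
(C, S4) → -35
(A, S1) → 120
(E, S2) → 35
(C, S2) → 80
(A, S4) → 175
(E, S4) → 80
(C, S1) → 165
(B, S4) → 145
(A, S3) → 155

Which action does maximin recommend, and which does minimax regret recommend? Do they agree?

Row minima: A=-80, B=5, C=-75, D=50, E=15
Best worst-case = 50 → D.
Column bests: S1=200, S2=195, S3=215, S4=175.
A regrets: 80, 275, 60, 0 → max 275
B regrets: 85, 55, 210, 30 → max 210
C regrets: 35, 115, 290, 210 → max 290
D regrets: 0, 0, 0, 125 → max 125
E regrets: 185, 160, 90, 95 → max 185
Smallest max regret = 125 → D.

maximin → D; minimax regret → D (agree)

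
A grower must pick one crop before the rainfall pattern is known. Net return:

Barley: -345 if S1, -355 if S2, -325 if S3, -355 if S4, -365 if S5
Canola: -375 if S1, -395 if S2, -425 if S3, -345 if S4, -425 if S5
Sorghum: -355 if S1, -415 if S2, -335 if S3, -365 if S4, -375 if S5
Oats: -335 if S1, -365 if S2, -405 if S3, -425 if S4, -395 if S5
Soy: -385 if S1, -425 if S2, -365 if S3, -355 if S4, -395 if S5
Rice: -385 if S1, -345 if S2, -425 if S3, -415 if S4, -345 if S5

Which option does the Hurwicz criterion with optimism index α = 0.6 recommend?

Barley: 0.6·(-325) + 0.4·(-365) = -341
Canola: 0.6·(-345) + 0.4·(-425) = -377
Sorghum: 0.6·(-335) + 0.4·(-415) = -367
Oats: 0.6·(-335) + 0.4·(-425) = -371
Soy: 0.6·(-355) + 0.4·(-425) = -383
Rice: 0.6·(-345) + 0.4·(-425) = -377
Highest Hurwicz score = -341 → Barley.

Barley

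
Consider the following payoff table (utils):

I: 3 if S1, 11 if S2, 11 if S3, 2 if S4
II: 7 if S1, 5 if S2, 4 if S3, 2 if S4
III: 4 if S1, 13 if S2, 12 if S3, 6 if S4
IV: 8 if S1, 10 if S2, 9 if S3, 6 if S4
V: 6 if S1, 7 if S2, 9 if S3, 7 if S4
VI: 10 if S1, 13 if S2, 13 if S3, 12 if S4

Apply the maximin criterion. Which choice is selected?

VI

Row minima: I=2, II=2, III=4, IV=6, V=6, VI=10
Best worst-case = 10 → VI.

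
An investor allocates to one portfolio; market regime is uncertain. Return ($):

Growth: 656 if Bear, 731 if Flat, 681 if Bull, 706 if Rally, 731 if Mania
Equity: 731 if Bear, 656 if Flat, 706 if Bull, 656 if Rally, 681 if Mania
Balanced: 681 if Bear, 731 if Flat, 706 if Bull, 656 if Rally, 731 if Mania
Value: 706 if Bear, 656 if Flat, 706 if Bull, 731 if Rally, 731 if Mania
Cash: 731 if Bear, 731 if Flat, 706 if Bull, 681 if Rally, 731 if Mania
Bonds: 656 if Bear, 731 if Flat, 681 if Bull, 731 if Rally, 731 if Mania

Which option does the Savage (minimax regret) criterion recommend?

Cash

Column bests: Bear=731, Flat=731, Bull=706, Rally=731, Mania=731.
Growth regrets: 75, 0, 25, 25, 0 → max 75
Equity regrets: 0, 75, 0, 75, 50 → max 75
Balanced regrets: 50, 0, 0, 75, 0 → max 75
Value regrets: 25, 75, 0, 0, 0 → max 75
Cash regrets: 0, 0, 0, 50, 0 → max 50
Bonds regrets: 75, 0, 25, 0, 0 → max 75
Smallest max regret = 50 → Cash.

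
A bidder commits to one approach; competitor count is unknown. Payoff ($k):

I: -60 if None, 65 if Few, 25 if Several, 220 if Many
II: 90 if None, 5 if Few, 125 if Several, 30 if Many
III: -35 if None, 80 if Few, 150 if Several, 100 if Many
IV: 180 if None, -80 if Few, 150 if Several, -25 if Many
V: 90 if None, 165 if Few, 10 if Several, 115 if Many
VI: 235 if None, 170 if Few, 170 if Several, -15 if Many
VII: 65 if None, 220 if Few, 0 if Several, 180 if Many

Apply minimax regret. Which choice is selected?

Column bests: None=235, Few=220, Several=170, Many=220.
I regrets: 295, 155, 145, 0 → max 295
II regrets: 145, 215, 45, 190 → max 215
III regrets: 270, 140, 20, 120 → max 270
IV regrets: 55, 300, 20, 245 → max 300
V regrets: 145, 55, 160, 105 → max 160
VI regrets: 0, 50, 0, 235 → max 235
VII regrets: 170, 0, 170, 40 → max 170
Smallest max regret = 160 → V.

V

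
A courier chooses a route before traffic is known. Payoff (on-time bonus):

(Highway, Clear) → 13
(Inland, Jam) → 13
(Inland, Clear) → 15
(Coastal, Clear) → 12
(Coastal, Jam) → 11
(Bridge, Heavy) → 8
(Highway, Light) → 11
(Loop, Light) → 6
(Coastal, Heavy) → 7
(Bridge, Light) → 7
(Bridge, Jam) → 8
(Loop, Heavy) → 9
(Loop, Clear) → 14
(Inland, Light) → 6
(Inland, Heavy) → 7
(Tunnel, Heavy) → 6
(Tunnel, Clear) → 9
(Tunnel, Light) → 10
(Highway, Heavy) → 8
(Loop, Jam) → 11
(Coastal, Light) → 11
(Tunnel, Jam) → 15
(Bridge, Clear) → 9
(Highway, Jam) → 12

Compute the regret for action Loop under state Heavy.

Best payoff under Heavy is 9.
Regret = 9 − 9 = 0.

0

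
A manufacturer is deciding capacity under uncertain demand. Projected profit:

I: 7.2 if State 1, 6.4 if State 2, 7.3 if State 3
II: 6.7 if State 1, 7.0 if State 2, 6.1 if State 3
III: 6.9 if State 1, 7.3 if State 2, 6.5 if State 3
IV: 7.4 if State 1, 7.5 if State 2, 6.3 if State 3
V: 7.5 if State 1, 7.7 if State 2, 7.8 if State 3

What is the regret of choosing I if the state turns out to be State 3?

Best payoff under State 3 is 7.8.
Regret = 7.8 − 7.3 = 0.5.

0.5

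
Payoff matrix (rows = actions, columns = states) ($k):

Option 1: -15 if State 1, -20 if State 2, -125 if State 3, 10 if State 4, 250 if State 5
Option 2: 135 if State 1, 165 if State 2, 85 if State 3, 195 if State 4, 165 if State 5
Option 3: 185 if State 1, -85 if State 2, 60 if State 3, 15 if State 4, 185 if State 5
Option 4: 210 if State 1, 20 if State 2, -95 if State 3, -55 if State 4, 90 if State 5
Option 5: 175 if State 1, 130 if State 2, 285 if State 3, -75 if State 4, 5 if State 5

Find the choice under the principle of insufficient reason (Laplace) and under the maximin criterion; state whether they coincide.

laplace → Option 2; maximin → Option 2 (agree)

Row averages: Option 1=20, Option 2=149, Option 3=72, Option 4=34, Option 5=104
Highest average = 149 → Option 2.
Row minima: Option 1=-125, Option 2=85, Option 3=-85, Option 4=-95, Option 5=-75
Best worst-case = 85 → Option 2.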